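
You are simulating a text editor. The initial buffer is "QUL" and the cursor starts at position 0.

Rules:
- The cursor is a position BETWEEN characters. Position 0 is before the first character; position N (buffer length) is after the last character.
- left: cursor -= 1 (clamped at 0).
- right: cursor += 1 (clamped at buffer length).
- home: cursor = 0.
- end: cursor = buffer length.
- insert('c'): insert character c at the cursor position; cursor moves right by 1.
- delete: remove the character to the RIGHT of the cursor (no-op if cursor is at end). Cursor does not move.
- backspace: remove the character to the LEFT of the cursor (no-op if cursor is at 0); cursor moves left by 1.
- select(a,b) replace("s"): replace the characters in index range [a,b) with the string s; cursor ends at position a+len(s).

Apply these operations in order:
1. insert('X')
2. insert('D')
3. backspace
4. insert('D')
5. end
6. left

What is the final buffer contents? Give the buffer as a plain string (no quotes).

Answer: XDQUL

Derivation:
After op 1 (insert('X')): buf='XQUL' cursor=1
After op 2 (insert('D')): buf='XDQUL' cursor=2
After op 3 (backspace): buf='XQUL' cursor=1
After op 4 (insert('D')): buf='XDQUL' cursor=2
After op 5 (end): buf='XDQUL' cursor=5
After op 6 (left): buf='XDQUL' cursor=4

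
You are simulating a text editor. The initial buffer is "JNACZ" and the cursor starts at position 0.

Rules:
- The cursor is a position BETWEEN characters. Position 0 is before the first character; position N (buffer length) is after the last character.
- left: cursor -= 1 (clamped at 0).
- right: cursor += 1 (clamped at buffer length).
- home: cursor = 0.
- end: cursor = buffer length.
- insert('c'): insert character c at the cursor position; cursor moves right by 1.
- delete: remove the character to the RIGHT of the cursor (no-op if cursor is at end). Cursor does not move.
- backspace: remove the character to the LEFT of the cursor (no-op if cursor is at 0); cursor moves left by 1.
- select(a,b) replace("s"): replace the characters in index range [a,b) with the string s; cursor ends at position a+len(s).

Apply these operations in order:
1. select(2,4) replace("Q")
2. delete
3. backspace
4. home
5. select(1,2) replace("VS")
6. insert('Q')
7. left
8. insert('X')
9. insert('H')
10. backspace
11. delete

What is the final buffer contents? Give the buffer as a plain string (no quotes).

After op 1 (select(2,4) replace("Q")): buf='JNQZ' cursor=3
After op 2 (delete): buf='JNQ' cursor=3
After op 3 (backspace): buf='JN' cursor=2
After op 4 (home): buf='JN' cursor=0
After op 5 (select(1,2) replace("VS")): buf='JVS' cursor=3
After op 6 (insert('Q')): buf='JVSQ' cursor=4
After op 7 (left): buf='JVSQ' cursor=3
After op 8 (insert('X')): buf='JVSXQ' cursor=4
After op 9 (insert('H')): buf='JVSXHQ' cursor=5
After op 10 (backspace): buf='JVSXQ' cursor=4
After op 11 (delete): buf='JVSX' cursor=4

Answer: JVSX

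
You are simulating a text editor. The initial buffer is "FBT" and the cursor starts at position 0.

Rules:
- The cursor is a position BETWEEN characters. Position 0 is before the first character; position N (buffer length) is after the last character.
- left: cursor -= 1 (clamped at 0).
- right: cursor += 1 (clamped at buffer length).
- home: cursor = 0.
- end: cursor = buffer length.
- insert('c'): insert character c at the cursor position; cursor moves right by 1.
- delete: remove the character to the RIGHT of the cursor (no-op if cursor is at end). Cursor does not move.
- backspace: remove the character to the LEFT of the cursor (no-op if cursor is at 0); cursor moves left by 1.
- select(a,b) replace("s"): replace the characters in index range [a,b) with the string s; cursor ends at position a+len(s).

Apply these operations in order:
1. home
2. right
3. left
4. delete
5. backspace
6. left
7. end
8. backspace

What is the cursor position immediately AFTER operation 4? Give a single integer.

Answer: 0

Derivation:
After op 1 (home): buf='FBT' cursor=0
After op 2 (right): buf='FBT' cursor=1
After op 3 (left): buf='FBT' cursor=0
After op 4 (delete): buf='BT' cursor=0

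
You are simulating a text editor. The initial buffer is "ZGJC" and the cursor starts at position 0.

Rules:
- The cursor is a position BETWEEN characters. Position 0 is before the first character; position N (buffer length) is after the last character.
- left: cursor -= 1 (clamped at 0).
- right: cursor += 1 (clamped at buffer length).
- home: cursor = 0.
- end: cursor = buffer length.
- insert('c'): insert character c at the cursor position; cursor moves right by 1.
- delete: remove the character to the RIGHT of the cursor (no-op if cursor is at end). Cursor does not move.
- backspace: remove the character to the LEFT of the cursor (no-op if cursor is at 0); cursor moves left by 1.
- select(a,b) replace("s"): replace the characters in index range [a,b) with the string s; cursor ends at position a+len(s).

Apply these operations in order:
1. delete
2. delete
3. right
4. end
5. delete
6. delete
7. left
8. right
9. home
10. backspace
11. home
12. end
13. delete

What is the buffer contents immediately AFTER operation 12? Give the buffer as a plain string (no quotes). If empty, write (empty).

Answer: JC

Derivation:
After op 1 (delete): buf='GJC' cursor=0
After op 2 (delete): buf='JC' cursor=0
After op 3 (right): buf='JC' cursor=1
After op 4 (end): buf='JC' cursor=2
After op 5 (delete): buf='JC' cursor=2
After op 6 (delete): buf='JC' cursor=2
After op 7 (left): buf='JC' cursor=1
After op 8 (right): buf='JC' cursor=2
After op 9 (home): buf='JC' cursor=0
After op 10 (backspace): buf='JC' cursor=0
After op 11 (home): buf='JC' cursor=0
After op 12 (end): buf='JC' cursor=2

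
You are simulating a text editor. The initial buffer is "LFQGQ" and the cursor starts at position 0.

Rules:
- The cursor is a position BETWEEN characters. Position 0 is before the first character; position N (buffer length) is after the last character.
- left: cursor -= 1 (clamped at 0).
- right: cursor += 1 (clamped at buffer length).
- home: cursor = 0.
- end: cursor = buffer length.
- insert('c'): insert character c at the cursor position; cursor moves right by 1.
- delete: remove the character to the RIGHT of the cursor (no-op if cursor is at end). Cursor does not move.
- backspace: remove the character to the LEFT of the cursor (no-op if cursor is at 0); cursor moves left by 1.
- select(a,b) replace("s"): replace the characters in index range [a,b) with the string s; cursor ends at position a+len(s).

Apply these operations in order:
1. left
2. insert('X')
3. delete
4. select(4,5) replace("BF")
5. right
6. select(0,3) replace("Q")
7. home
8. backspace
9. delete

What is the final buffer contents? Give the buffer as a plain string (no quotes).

After op 1 (left): buf='LFQGQ' cursor=0
After op 2 (insert('X')): buf='XLFQGQ' cursor=1
After op 3 (delete): buf='XFQGQ' cursor=1
After op 4 (select(4,5) replace("BF")): buf='XFQGBF' cursor=6
After op 5 (right): buf='XFQGBF' cursor=6
After op 6 (select(0,3) replace("Q")): buf='QGBF' cursor=1
After op 7 (home): buf='QGBF' cursor=0
After op 8 (backspace): buf='QGBF' cursor=0
After op 9 (delete): buf='GBF' cursor=0

Answer: GBF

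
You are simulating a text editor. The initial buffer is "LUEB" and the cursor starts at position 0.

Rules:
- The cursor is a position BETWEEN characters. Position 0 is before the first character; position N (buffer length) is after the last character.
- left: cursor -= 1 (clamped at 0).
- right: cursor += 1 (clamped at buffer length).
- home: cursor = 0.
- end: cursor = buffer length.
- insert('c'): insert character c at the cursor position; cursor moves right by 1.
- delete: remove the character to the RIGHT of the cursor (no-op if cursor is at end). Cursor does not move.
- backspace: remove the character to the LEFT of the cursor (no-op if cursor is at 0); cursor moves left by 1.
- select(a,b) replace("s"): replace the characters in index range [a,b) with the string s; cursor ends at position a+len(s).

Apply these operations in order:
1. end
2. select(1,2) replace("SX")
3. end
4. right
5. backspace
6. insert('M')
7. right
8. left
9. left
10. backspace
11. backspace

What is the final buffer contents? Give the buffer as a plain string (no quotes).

After op 1 (end): buf='LUEB' cursor=4
After op 2 (select(1,2) replace("SX")): buf='LSXEB' cursor=3
After op 3 (end): buf='LSXEB' cursor=5
After op 4 (right): buf='LSXEB' cursor=5
After op 5 (backspace): buf='LSXE' cursor=4
After op 6 (insert('M')): buf='LSXEM' cursor=5
After op 7 (right): buf='LSXEM' cursor=5
After op 8 (left): buf='LSXEM' cursor=4
After op 9 (left): buf='LSXEM' cursor=3
After op 10 (backspace): buf='LSEM' cursor=2
After op 11 (backspace): buf='LEM' cursor=1

Answer: LEM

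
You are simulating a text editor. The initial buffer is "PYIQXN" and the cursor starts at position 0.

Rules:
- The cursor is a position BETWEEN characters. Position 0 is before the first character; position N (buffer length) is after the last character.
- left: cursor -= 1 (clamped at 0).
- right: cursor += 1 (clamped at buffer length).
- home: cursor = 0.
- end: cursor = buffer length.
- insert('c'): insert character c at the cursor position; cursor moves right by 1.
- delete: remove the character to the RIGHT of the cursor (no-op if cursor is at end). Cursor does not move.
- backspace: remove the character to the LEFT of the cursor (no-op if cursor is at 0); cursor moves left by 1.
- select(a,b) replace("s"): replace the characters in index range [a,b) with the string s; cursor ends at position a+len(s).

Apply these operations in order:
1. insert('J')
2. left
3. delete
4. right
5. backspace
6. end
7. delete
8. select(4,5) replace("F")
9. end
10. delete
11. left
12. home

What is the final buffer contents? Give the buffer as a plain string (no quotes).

After op 1 (insert('J')): buf='JPYIQXN' cursor=1
After op 2 (left): buf='JPYIQXN' cursor=0
After op 3 (delete): buf='PYIQXN' cursor=0
After op 4 (right): buf='PYIQXN' cursor=1
After op 5 (backspace): buf='YIQXN' cursor=0
After op 6 (end): buf='YIQXN' cursor=5
After op 7 (delete): buf='YIQXN' cursor=5
After op 8 (select(4,5) replace("F")): buf='YIQXF' cursor=5
After op 9 (end): buf='YIQXF' cursor=5
After op 10 (delete): buf='YIQXF' cursor=5
After op 11 (left): buf='YIQXF' cursor=4
After op 12 (home): buf='YIQXF' cursor=0

Answer: YIQXF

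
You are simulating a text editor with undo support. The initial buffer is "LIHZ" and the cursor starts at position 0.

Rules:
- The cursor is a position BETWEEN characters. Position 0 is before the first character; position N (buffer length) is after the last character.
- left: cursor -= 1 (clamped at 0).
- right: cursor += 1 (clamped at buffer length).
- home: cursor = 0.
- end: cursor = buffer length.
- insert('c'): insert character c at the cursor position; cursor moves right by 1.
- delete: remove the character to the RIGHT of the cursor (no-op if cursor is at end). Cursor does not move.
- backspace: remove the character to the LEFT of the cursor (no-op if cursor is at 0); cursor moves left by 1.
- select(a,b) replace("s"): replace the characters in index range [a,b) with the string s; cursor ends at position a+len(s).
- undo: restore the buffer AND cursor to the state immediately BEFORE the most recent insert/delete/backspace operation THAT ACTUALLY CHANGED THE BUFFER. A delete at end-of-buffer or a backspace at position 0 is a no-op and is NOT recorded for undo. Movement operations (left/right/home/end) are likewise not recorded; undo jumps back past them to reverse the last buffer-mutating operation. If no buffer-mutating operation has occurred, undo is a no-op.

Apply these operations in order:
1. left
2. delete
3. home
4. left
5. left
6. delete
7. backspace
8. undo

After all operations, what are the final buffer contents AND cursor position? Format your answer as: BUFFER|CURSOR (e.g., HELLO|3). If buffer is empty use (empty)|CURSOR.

Answer: IHZ|0

Derivation:
After op 1 (left): buf='LIHZ' cursor=0
After op 2 (delete): buf='IHZ' cursor=0
After op 3 (home): buf='IHZ' cursor=0
After op 4 (left): buf='IHZ' cursor=0
After op 5 (left): buf='IHZ' cursor=0
After op 6 (delete): buf='HZ' cursor=0
After op 7 (backspace): buf='HZ' cursor=0
After op 8 (undo): buf='IHZ' cursor=0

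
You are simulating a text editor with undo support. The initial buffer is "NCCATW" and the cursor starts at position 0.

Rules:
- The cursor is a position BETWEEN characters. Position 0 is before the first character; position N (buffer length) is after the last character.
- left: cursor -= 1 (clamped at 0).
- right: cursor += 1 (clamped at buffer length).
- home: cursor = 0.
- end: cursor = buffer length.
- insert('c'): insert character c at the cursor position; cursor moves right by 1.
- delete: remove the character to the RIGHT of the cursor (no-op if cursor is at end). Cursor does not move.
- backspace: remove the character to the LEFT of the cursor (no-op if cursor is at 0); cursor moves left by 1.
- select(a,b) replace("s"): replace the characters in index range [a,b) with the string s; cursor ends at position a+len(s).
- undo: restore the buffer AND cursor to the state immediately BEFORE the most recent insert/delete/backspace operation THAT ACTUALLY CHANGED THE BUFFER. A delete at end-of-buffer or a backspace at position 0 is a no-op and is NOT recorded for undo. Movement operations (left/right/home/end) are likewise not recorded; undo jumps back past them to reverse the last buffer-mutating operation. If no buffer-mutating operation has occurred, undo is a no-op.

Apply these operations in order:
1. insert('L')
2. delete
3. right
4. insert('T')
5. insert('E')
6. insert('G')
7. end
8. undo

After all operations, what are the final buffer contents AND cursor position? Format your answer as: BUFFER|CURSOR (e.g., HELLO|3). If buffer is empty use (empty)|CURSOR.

Answer: LCTECATW|4

Derivation:
After op 1 (insert('L')): buf='LNCCATW' cursor=1
After op 2 (delete): buf='LCCATW' cursor=1
After op 3 (right): buf='LCCATW' cursor=2
After op 4 (insert('T')): buf='LCTCATW' cursor=3
After op 5 (insert('E')): buf='LCTECATW' cursor=4
After op 6 (insert('G')): buf='LCTEGCATW' cursor=5
After op 7 (end): buf='LCTEGCATW' cursor=9
After op 8 (undo): buf='LCTECATW' cursor=4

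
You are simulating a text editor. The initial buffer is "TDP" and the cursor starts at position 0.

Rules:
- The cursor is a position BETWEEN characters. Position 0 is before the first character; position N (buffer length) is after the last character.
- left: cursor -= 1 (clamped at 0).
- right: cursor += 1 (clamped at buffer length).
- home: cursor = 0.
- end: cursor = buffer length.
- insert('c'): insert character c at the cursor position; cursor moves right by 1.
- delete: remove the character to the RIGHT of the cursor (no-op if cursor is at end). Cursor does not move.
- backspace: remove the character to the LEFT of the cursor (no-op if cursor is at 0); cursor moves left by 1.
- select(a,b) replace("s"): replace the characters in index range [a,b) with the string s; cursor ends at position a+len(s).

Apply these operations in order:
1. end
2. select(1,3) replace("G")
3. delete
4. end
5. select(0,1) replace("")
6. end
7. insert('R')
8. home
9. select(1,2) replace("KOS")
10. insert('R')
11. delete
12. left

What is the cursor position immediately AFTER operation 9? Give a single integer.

After op 1 (end): buf='TDP' cursor=3
After op 2 (select(1,3) replace("G")): buf='TG' cursor=2
After op 3 (delete): buf='TG' cursor=2
After op 4 (end): buf='TG' cursor=2
After op 5 (select(0,1) replace("")): buf='G' cursor=0
After op 6 (end): buf='G' cursor=1
After op 7 (insert('R')): buf='GR' cursor=2
After op 8 (home): buf='GR' cursor=0
After op 9 (select(1,2) replace("KOS")): buf='GKOS' cursor=4

Answer: 4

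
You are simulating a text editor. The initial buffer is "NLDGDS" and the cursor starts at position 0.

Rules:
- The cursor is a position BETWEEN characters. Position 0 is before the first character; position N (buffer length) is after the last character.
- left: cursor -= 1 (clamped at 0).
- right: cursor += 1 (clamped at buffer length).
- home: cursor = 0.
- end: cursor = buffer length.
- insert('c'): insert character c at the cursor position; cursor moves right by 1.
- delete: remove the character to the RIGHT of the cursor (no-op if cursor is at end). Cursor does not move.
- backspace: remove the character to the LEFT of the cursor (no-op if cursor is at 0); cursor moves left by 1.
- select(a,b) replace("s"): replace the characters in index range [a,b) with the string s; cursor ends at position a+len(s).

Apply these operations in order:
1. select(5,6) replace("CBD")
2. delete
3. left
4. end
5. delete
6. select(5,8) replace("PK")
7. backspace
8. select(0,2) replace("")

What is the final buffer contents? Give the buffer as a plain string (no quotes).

After op 1 (select(5,6) replace("CBD")): buf='NLDGDCBD' cursor=8
After op 2 (delete): buf='NLDGDCBD' cursor=8
After op 3 (left): buf='NLDGDCBD' cursor=7
After op 4 (end): buf='NLDGDCBD' cursor=8
After op 5 (delete): buf='NLDGDCBD' cursor=8
After op 6 (select(5,8) replace("PK")): buf='NLDGDPK' cursor=7
After op 7 (backspace): buf='NLDGDP' cursor=6
After op 8 (select(0,2) replace("")): buf='DGDP' cursor=0

Answer: DGDP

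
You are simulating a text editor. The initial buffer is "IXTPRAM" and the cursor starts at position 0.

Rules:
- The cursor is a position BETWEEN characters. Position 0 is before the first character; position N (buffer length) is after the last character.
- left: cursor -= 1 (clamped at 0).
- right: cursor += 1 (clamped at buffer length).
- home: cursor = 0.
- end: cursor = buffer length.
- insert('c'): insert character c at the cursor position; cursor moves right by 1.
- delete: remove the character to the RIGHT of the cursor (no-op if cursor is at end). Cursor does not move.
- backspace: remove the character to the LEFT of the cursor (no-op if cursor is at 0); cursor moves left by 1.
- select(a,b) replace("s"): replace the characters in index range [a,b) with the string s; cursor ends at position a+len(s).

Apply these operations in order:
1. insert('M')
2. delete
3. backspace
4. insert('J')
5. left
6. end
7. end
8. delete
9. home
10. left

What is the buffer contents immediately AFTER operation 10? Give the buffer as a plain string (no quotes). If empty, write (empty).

Answer: JXTPRAM

Derivation:
After op 1 (insert('M')): buf='MIXTPRAM' cursor=1
After op 2 (delete): buf='MXTPRAM' cursor=1
After op 3 (backspace): buf='XTPRAM' cursor=0
After op 4 (insert('J')): buf='JXTPRAM' cursor=1
After op 5 (left): buf='JXTPRAM' cursor=0
After op 6 (end): buf='JXTPRAM' cursor=7
After op 7 (end): buf='JXTPRAM' cursor=7
After op 8 (delete): buf='JXTPRAM' cursor=7
After op 9 (home): buf='JXTPRAM' cursor=0
After op 10 (left): buf='JXTPRAM' cursor=0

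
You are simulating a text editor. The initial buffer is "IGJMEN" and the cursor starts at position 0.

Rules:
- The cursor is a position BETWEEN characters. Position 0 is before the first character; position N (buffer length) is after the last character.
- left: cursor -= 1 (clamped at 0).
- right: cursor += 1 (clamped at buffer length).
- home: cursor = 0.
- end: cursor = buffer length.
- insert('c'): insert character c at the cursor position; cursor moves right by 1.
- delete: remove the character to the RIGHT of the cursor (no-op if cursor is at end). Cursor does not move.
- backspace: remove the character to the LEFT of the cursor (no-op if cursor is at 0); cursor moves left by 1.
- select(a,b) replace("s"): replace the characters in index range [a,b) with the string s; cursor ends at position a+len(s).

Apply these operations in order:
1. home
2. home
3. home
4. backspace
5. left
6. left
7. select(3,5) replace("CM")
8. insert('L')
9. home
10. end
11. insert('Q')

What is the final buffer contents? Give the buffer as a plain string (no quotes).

After op 1 (home): buf='IGJMEN' cursor=0
After op 2 (home): buf='IGJMEN' cursor=0
After op 3 (home): buf='IGJMEN' cursor=0
After op 4 (backspace): buf='IGJMEN' cursor=0
After op 5 (left): buf='IGJMEN' cursor=0
After op 6 (left): buf='IGJMEN' cursor=0
After op 7 (select(3,5) replace("CM")): buf='IGJCMN' cursor=5
After op 8 (insert('L')): buf='IGJCMLN' cursor=6
After op 9 (home): buf='IGJCMLN' cursor=0
After op 10 (end): buf='IGJCMLN' cursor=7
After op 11 (insert('Q')): buf='IGJCMLNQ' cursor=8

Answer: IGJCMLNQ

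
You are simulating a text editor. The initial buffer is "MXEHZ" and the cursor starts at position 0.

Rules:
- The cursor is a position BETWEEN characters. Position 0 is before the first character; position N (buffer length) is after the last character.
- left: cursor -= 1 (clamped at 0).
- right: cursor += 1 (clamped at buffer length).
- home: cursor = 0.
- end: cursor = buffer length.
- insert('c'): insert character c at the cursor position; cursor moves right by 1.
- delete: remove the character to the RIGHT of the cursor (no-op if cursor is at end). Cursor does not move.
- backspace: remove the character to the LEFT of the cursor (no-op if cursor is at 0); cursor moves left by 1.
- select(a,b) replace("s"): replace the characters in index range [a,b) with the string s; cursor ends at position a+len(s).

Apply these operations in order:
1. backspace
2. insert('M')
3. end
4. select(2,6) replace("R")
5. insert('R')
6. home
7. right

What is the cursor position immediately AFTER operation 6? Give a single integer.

After op 1 (backspace): buf='MXEHZ' cursor=0
After op 2 (insert('M')): buf='MMXEHZ' cursor=1
After op 3 (end): buf='MMXEHZ' cursor=6
After op 4 (select(2,6) replace("R")): buf='MMR' cursor=3
After op 5 (insert('R')): buf='MMRR' cursor=4
After op 6 (home): buf='MMRR' cursor=0

Answer: 0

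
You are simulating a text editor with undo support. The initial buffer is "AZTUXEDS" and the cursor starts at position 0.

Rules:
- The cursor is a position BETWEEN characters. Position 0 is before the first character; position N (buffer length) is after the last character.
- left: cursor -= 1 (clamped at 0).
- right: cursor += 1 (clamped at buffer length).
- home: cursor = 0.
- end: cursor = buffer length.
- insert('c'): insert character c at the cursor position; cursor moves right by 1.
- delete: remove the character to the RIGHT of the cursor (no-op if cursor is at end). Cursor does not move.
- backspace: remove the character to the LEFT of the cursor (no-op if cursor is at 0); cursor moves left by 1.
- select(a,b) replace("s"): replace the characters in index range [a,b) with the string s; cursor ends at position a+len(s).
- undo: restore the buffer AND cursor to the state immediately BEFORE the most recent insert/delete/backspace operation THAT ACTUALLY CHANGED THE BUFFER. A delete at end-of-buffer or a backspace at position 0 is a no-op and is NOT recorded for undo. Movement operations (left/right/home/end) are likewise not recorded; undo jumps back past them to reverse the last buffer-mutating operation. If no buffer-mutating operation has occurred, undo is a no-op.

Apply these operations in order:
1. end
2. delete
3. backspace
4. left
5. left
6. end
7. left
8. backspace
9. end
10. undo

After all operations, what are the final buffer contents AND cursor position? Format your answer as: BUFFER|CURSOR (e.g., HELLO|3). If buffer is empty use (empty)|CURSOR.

Answer: AZTUXED|6

Derivation:
After op 1 (end): buf='AZTUXEDS' cursor=8
After op 2 (delete): buf='AZTUXEDS' cursor=8
After op 3 (backspace): buf='AZTUXED' cursor=7
After op 4 (left): buf='AZTUXED' cursor=6
After op 5 (left): buf='AZTUXED' cursor=5
After op 6 (end): buf='AZTUXED' cursor=7
After op 7 (left): buf='AZTUXED' cursor=6
After op 8 (backspace): buf='AZTUXD' cursor=5
After op 9 (end): buf='AZTUXD' cursor=6
After op 10 (undo): buf='AZTUXED' cursor=6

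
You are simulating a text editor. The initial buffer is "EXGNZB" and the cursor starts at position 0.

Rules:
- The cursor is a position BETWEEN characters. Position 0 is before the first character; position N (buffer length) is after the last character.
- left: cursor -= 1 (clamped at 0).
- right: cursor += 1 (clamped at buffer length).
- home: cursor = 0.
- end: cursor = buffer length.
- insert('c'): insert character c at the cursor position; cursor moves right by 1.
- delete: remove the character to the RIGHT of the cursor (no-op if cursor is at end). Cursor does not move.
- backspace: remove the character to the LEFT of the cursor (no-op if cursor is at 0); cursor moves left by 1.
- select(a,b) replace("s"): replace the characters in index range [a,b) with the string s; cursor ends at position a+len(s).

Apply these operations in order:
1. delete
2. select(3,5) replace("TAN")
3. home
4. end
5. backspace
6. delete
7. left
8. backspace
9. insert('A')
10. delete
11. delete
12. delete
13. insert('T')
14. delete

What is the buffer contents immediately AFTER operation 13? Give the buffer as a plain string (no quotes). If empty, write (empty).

Answer: XGNAT

Derivation:
After op 1 (delete): buf='XGNZB' cursor=0
After op 2 (select(3,5) replace("TAN")): buf='XGNTAN' cursor=6
After op 3 (home): buf='XGNTAN' cursor=0
After op 4 (end): buf='XGNTAN' cursor=6
After op 5 (backspace): buf='XGNTA' cursor=5
After op 6 (delete): buf='XGNTA' cursor=5
After op 7 (left): buf='XGNTA' cursor=4
After op 8 (backspace): buf='XGNA' cursor=3
After op 9 (insert('A')): buf='XGNAA' cursor=4
After op 10 (delete): buf='XGNA' cursor=4
After op 11 (delete): buf='XGNA' cursor=4
After op 12 (delete): buf='XGNA' cursor=4
After op 13 (insert('T')): buf='XGNAT' cursor=5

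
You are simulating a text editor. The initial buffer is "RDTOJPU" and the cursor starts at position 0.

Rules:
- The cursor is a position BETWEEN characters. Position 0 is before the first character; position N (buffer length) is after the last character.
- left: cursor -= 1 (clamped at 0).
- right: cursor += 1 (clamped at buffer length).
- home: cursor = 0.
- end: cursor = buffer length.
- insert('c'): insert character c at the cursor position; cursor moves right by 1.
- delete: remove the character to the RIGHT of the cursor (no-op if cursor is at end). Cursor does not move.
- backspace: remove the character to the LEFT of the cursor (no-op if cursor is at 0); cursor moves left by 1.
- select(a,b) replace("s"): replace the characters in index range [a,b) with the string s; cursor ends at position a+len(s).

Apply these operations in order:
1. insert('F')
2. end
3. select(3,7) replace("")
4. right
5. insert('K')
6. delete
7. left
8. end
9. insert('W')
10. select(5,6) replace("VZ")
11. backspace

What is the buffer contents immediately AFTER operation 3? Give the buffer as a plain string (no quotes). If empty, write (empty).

After op 1 (insert('F')): buf='FRDTOJPU' cursor=1
After op 2 (end): buf='FRDTOJPU' cursor=8
After op 3 (select(3,7) replace("")): buf='FRDU' cursor=3

Answer: FRDU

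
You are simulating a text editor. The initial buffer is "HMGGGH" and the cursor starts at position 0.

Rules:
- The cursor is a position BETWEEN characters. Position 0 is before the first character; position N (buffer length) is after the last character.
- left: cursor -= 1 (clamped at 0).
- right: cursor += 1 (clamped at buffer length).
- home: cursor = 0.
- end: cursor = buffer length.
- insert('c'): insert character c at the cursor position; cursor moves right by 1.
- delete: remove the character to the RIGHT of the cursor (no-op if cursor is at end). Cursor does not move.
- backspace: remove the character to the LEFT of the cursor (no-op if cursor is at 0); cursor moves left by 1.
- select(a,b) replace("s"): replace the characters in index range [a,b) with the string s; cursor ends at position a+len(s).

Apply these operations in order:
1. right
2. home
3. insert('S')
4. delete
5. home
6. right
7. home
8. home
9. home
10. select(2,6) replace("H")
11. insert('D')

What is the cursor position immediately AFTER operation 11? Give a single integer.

Answer: 4

Derivation:
After op 1 (right): buf='HMGGGH' cursor=1
After op 2 (home): buf='HMGGGH' cursor=0
After op 3 (insert('S')): buf='SHMGGGH' cursor=1
After op 4 (delete): buf='SMGGGH' cursor=1
After op 5 (home): buf='SMGGGH' cursor=0
After op 6 (right): buf='SMGGGH' cursor=1
After op 7 (home): buf='SMGGGH' cursor=0
After op 8 (home): buf='SMGGGH' cursor=0
After op 9 (home): buf='SMGGGH' cursor=0
After op 10 (select(2,6) replace("H")): buf='SMH' cursor=3
After op 11 (insert('D')): buf='SMHD' cursor=4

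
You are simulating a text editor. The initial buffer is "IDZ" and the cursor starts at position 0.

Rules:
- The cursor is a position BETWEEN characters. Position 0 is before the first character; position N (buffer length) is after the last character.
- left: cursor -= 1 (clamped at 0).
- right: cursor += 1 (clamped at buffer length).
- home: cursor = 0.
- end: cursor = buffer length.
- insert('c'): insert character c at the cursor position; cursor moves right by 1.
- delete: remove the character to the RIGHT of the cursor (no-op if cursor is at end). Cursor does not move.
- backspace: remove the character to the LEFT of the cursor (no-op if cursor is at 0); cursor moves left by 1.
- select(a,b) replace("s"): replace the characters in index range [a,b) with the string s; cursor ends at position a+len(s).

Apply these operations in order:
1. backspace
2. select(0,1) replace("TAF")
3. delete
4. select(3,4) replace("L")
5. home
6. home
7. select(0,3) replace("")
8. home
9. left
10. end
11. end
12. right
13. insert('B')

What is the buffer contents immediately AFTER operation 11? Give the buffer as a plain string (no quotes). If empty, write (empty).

After op 1 (backspace): buf='IDZ' cursor=0
After op 2 (select(0,1) replace("TAF")): buf='TAFDZ' cursor=3
After op 3 (delete): buf='TAFZ' cursor=3
After op 4 (select(3,4) replace("L")): buf='TAFL' cursor=4
After op 5 (home): buf='TAFL' cursor=0
After op 6 (home): buf='TAFL' cursor=0
After op 7 (select(0,3) replace("")): buf='L' cursor=0
After op 8 (home): buf='L' cursor=0
After op 9 (left): buf='L' cursor=0
After op 10 (end): buf='L' cursor=1
After op 11 (end): buf='L' cursor=1

Answer: L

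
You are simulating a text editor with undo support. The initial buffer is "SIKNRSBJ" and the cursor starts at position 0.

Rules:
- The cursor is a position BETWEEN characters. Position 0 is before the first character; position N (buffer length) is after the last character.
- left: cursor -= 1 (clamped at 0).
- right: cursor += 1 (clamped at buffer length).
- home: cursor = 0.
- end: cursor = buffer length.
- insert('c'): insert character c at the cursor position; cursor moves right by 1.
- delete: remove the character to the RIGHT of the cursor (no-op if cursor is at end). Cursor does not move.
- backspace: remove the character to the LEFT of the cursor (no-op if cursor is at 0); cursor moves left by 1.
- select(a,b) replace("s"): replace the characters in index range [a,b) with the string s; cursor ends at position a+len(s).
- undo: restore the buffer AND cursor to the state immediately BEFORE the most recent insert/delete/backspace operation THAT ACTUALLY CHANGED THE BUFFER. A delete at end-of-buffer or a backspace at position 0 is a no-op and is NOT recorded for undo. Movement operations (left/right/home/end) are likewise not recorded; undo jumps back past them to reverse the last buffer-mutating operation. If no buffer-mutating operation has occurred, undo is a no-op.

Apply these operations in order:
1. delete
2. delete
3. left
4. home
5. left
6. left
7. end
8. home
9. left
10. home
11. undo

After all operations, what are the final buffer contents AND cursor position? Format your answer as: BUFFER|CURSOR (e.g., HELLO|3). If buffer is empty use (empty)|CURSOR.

After op 1 (delete): buf='IKNRSBJ' cursor=0
After op 2 (delete): buf='KNRSBJ' cursor=0
After op 3 (left): buf='KNRSBJ' cursor=0
After op 4 (home): buf='KNRSBJ' cursor=0
After op 5 (left): buf='KNRSBJ' cursor=0
After op 6 (left): buf='KNRSBJ' cursor=0
After op 7 (end): buf='KNRSBJ' cursor=6
After op 8 (home): buf='KNRSBJ' cursor=0
After op 9 (left): buf='KNRSBJ' cursor=0
After op 10 (home): buf='KNRSBJ' cursor=0
After op 11 (undo): buf='IKNRSBJ' cursor=0

Answer: IKNRSBJ|0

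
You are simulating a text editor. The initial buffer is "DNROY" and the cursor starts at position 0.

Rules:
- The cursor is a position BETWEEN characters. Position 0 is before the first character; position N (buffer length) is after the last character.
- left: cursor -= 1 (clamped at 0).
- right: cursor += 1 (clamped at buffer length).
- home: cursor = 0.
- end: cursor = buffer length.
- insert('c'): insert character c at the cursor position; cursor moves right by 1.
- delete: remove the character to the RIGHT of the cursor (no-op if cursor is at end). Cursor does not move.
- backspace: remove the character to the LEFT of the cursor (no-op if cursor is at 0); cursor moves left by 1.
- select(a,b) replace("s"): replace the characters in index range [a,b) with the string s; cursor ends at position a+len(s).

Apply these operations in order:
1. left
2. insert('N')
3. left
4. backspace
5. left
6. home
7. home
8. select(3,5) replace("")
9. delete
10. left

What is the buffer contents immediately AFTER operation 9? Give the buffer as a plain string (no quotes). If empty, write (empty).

Answer: NDN

Derivation:
After op 1 (left): buf='DNROY' cursor=0
After op 2 (insert('N')): buf='NDNROY' cursor=1
After op 3 (left): buf='NDNROY' cursor=0
After op 4 (backspace): buf='NDNROY' cursor=0
After op 5 (left): buf='NDNROY' cursor=0
After op 6 (home): buf='NDNROY' cursor=0
After op 7 (home): buf='NDNROY' cursor=0
After op 8 (select(3,5) replace("")): buf='NDNY' cursor=3
After op 9 (delete): buf='NDN' cursor=3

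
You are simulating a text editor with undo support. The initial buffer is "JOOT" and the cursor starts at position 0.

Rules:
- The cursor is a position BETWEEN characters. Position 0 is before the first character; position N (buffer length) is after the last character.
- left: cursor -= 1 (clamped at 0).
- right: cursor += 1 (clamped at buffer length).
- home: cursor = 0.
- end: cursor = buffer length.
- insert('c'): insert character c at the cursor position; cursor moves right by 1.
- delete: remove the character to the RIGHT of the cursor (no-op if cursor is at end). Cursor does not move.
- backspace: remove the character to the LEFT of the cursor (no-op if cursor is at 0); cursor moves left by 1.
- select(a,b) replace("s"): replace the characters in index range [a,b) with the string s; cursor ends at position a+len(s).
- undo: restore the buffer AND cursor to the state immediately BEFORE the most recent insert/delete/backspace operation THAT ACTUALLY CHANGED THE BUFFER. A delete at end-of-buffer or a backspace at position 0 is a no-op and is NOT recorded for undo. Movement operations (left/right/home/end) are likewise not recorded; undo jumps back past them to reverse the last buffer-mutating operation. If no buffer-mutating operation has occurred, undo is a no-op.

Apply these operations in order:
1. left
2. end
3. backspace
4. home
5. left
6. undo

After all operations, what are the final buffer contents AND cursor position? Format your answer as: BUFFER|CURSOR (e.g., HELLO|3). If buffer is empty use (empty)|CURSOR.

After op 1 (left): buf='JOOT' cursor=0
After op 2 (end): buf='JOOT' cursor=4
After op 3 (backspace): buf='JOO' cursor=3
After op 4 (home): buf='JOO' cursor=0
After op 5 (left): buf='JOO' cursor=0
After op 6 (undo): buf='JOOT' cursor=4

Answer: JOOT|4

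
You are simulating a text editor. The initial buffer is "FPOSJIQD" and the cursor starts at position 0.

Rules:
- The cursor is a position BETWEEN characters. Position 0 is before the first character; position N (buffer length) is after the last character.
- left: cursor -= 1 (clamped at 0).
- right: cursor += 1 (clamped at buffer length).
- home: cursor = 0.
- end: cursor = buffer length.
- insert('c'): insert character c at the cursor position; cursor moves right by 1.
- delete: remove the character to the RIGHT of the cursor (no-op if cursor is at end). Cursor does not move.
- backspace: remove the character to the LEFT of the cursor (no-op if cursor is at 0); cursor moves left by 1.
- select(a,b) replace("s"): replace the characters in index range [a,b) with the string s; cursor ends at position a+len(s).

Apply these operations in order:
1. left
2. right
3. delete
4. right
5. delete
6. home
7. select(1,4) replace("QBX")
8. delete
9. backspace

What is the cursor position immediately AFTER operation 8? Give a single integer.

Answer: 4

Derivation:
After op 1 (left): buf='FPOSJIQD' cursor=0
After op 2 (right): buf='FPOSJIQD' cursor=1
After op 3 (delete): buf='FOSJIQD' cursor=1
After op 4 (right): buf='FOSJIQD' cursor=2
After op 5 (delete): buf='FOJIQD' cursor=2
After op 6 (home): buf='FOJIQD' cursor=0
After op 7 (select(1,4) replace("QBX")): buf='FQBXQD' cursor=4
After op 8 (delete): buf='FQBXD' cursor=4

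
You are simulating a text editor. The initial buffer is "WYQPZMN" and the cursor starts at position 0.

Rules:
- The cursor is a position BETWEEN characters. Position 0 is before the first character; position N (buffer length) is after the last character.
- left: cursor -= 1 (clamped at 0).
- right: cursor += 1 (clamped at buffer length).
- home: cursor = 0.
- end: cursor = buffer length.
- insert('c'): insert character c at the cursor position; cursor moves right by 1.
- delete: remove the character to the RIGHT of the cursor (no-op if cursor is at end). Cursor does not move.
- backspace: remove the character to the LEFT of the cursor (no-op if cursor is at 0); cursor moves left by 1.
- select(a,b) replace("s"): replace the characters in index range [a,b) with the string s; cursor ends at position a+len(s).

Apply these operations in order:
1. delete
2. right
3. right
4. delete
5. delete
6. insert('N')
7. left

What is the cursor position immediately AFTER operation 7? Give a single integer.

Answer: 2

Derivation:
After op 1 (delete): buf='YQPZMN' cursor=0
After op 2 (right): buf='YQPZMN' cursor=1
After op 3 (right): buf='YQPZMN' cursor=2
After op 4 (delete): buf='YQZMN' cursor=2
After op 5 (delete): buf='YQMN' cursor=2
After op 6 (insert('N')): buf='YQNMN' cursor=3
After op 7 (left): buf='YQNMN' cursor=2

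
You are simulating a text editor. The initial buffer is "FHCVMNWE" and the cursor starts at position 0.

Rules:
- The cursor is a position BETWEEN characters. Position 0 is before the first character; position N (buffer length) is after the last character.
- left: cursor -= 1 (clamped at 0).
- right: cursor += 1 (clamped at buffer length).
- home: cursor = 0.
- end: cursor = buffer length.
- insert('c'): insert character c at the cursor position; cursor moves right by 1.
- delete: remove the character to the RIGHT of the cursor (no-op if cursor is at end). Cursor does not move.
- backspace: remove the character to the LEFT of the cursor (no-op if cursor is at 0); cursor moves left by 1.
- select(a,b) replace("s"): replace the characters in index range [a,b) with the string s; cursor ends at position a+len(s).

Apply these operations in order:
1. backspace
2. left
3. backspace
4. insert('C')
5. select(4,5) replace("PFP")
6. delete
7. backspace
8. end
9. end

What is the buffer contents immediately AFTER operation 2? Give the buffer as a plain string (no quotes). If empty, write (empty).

After op 1 (backspace): buf='FHCVMNWE' cursor=0
After op 2 (left): buf='FHCVMNWE' cursor=0

Answer: FHCVMNWE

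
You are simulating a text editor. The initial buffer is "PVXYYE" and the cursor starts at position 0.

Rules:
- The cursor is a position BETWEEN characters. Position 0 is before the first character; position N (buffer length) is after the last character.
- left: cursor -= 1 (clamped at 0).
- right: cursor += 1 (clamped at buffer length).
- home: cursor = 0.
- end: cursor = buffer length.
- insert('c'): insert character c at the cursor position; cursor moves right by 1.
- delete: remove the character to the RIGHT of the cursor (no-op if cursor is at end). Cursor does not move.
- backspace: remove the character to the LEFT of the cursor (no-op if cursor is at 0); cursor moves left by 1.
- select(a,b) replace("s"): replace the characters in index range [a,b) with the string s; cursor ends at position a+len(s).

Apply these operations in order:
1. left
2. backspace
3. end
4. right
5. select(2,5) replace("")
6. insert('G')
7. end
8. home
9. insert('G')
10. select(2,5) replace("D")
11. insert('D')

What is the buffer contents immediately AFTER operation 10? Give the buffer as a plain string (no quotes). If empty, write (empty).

After op 1 (left): buf='PVXYYE' cursor=0
After op 2 (backspace): buf='PVXYYE' cursor=0
After op 3 (end): buf='PVXYYE' cursor=6
After op 4 (right): buf='PVXYYE' cursor=6
After op 5 (select(2,5) replace("")): buf='PVE' cursor=2
After op 6 (insert('G')): buf='PVGE' cursor=3
After op 7 (end): buf='PVGE' cursor=4
After op 8 (home): buf='PVGE' cursor=0
After op 9 (insert('G')): buf='GPVGE' cursor=1
After op 10 (select(2,5) replace("D")): buf='GPD' cursor=3

Answer: GPD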